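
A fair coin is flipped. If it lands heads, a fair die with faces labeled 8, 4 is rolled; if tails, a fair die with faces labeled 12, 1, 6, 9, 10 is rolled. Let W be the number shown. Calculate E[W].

E[W | heads] = (8+4)/2 = 6.
E[W | tails] = (12+1+6+9+10)/5 = 38/5.
By the law of total expectation,
E[W] = (1/2)·(6) + (1/2)·(38/5) = 34/5.

34/5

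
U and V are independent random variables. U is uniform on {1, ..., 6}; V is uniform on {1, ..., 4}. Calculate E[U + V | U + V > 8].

Outcomes with U + V > 8: (5,4), (6,3), (6,4), each with probability 1/24.
E[U + V | U + V > 8] = (9 + 9 + 10) / 3 = 28/3.

28/3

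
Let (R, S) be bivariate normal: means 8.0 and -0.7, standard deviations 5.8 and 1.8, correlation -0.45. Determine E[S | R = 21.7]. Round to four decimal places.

-2.6133

E[S | R=x] = μ_S + ρ(σ_S/σ_R)(x − μ_R) for jointly normal variables.
E[S | R=21.7] = -0.7 + (-0.45)·(1.8/5.8)·(21.7 − (8.0)) = -0.7 + (-0.13966)·(13.7) = -2.6133.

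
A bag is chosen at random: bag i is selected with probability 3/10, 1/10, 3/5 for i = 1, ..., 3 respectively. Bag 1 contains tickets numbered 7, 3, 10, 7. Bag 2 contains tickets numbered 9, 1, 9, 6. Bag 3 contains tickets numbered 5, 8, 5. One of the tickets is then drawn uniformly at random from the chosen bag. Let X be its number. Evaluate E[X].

25/4

E[X | bag 1] = (7+3+10+7)/4 = 27/4.
E[X | bag 2] = (9+1+9+6)/4 = 25/4.
E[X | bag 3] = (5+8+5)/3 = 6.
E[X] = (3/10)·(27/4) + (1/10)·(25/4) + (3/5)·(6) = 25/4.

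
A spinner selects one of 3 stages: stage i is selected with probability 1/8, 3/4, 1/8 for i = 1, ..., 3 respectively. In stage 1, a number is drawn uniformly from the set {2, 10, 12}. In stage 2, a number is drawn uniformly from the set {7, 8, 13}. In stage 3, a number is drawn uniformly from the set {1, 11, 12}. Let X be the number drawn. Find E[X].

E[X | stage 1] = (2+10+12)/3 = 8.
E[X | stage 2] = (7+8+13)/3 = 28/3.
E[X | stage 3] = (1+11+12)/3 = 8.
E[X] = (1/8)·(8) + (3/4)·(28/3) + (1/8)·(8) = 9.

9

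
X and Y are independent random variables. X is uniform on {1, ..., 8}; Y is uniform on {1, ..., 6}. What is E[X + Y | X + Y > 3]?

376/45

P(X + Y > 3) = 15/16.
Summing (X+Y)·P(x,y) over outcomes with X + Y > 3 gives 47/6.
E[X + Y | X + Y > 3] = (47/6) / (15/16) = 376/45.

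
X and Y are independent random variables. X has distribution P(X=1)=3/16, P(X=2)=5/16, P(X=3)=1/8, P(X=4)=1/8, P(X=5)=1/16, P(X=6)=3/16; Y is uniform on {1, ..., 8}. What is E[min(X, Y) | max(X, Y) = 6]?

95/31

P(max(X, Y) = 6) = 31/128.
Summing min(X,Y)·P(x,y) over outcomes with max(X, Y) = 6 gives 95/128.
E[min(X, Y) | max(X, Y) = 6] = (95/128) / (31/128) = 95/31.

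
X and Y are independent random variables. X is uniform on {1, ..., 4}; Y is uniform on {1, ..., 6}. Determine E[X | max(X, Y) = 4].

22/7

P(max(X, Y) = 4) = 7/24.
Summing X·P(x,y) over outcomes with max(X, Y) = 4 gives 11/12.
E[X | max(X, Y) = 4] = (11/12) / (7/24) = 22/7.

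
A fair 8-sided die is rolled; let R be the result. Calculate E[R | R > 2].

11/2

Given R > 2, R is equally likely to be any of {3, 4, 5, 6, 7, 8}.
E[R | R > 2] = (3 + 4 + 5 + 6 + 7 + 8) / 6 = 11/2.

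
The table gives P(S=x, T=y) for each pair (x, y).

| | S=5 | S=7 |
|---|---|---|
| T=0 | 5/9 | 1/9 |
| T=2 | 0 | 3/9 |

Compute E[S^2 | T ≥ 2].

P(T ≥ 2) = 1/3.
Σ S^2·P over the event = 49·(3/9) = 49/3.
E[S^2 | T ≥ 2] = (49/3) / (1/3) = 49.

49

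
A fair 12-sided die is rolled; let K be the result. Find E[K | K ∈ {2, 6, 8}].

16/3

P(K ∈ {2, 6, 8}) = 1/4.
Σ over the event: 2·1/12 + 6·1/12 + 8·1/12 = 4/3.
E[K | K ∈ {2, 6, 8}] = (4/3) / (1/4) = 16/3.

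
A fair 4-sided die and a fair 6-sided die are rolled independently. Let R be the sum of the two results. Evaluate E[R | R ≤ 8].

P(R ≤ 8) = 7/8.
Σ over the event: 2·1/24 + 3·1/12 + 4·1/8 + 5·1/6 + 6·1/6 + 7·1/6 + 8·1/8 = 29/6.
E[R | R ≤ 8] = (29/6) / (7/8) = 116/21.

116/21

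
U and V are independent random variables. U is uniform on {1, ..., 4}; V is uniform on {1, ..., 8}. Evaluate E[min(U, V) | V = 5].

Outcomes with V = 5: (1,5), (2,5), (3,5), (4,5), each with probability 1/32.
E[min(U, V) | V = 5] = (1 + 2 + 3 + 4) / 4 = 5/2.

5/2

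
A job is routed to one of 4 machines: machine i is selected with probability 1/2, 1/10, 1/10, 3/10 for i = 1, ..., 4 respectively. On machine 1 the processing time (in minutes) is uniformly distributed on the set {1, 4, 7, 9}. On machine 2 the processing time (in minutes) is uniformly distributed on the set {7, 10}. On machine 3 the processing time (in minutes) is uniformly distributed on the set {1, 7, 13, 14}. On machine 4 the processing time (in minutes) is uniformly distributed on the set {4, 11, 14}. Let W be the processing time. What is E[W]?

29/4

E[W | machine 1] = (1+4+7+9)/4 = 21/4.
E[W | machine 2] = (7+10)/2 = 17/2.
E[W | machine 3] = (1+7+13+14)/4 = 35/4.
E[W | machine 4] = (4+11+14)/3 = 29/3.
E[W] = (1/2)·(21/4) + (1/10)·(17/2) + (1/10)·(35/4) + (3/10)·(29/3) = 29/4.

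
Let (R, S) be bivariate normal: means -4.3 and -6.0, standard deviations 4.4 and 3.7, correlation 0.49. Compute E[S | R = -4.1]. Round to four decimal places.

For a bivariate normal, E[S | R=x] = μ_S + ρ·(σ_S/σ_R)·(x − μ_R).
E[S | R=-4.1] = -6.0 + (0.49)·(3.7/4.4)·(-4.1 − (-4.3)) = -6.0 + (0.41205)·(0.2) = -5.9176.

-5.9176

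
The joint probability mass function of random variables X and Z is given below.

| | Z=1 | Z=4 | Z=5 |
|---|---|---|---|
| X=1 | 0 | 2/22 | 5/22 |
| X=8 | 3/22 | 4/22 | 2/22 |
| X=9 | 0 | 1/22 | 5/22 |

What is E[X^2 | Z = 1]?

P(Z = 1) = 3/22.
Σ X^2·P over the event = 64·(3/22) = 96/11.
E[X^2 | Z = 1] = (96/11) / (3/22) = 64.

64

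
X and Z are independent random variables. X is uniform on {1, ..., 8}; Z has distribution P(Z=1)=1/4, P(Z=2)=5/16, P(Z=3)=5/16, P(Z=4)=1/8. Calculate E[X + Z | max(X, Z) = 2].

P(max(X, Z) = 2) = 7/64.
Summing (X+Z)·P(x,y) over outcomes with max(X, Z) = 2 gives 47/128.
E[X + Z | max(X, Z) = 2] = (47/128) / (7/64) = 47/14.

47/14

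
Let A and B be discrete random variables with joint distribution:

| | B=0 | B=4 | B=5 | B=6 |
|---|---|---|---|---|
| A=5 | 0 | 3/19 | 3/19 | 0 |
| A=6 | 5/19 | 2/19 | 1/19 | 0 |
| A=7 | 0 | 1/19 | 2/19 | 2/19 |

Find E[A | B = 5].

35/6

P(B = 5) = 6/19.
Summing A·P(A=x,B=y) over the conditioning event gives 35/19.
E[A | B = 5] = (35/19) / (6/19) = 35/6.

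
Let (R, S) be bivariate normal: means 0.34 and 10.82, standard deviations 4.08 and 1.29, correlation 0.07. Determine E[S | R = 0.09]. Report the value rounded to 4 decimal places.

10.8145

E[S | R=x] = μ_S + ρ(σ_S/σ_R)(x − μ_R) for jointly normal variables.
E[S | R=0.09] = 10.82 + (0.07)·(1.29/4.08)·(0.09 − (0.34)) = 10.82 + (0.022132)·(-0.25) = 10.8145.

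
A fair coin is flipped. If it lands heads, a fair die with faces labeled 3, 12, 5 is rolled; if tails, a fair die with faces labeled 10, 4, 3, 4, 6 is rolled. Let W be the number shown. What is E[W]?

E[W | heads] = (3+12+5)/3 = 20/3.
E[W | tails] = (10+4+3+4+6)/5 = 27/5.
E[W] = (1/2)·(20/3) + (1/2)·(27/5) = 181/30.

181/30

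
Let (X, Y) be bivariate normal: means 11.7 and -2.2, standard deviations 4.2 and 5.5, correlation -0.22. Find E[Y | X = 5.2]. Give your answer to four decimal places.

-0.3274

E[Y | X=x] = μ_Y + ρ(σ_Y/σ_X)(x − μ_X) for jointly normal variables.
E[Y | X=5.2] = -2.2 + (-0.22)·(5.5/4.2)·(5.2 − (11.7)) = -2.2 + (-0.2881)·(-6.5) = -0.3274.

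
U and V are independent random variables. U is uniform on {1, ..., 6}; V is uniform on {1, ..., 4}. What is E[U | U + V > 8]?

17/3

P(U + V > 8) = 1/8.
Summing U·P(x,y) over outcomes with U + V > 8 gives 17/24.
E[U | U + V > 8] = (17/24) / (1/8) = 17/3.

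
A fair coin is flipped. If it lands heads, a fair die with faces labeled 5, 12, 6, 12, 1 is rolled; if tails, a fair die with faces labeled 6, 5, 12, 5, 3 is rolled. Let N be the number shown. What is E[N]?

E[N | heads] = (5+12+6+12+1)/5 = 36/5.
E[N | tails] = (6+5+12+5+3)/5 = 31/5.
By the law of total expectation,
E[N] = (1/2)·(36/5) + (1/2)·(31/5) = 67/10.

67/10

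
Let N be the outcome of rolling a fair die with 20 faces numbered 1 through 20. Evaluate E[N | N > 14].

35/2

Given N > 14, N is equally likely to be any of {15, 16, 17, 18, 19, 20}.
E[N | N > 14] = (15 + 16 + 17 + 18 + 19 + 20) / 6 = 35/2.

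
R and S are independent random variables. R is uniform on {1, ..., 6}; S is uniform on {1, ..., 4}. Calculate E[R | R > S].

32/7

P(R > S) = 7/12.
Summing R·P(x,y) over outcomes with R > S gives 8/3.
E[R | R > S] = (8/3) / (7/12) = 32/7.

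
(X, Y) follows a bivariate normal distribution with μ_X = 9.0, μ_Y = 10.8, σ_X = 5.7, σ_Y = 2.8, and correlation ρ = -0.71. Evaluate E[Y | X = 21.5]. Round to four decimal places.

For a bivariate normal, E[Y | X=x] = μ_Y + ρ·(σ_Y/σ_X)·(x − μ_X).
E[Y | X=21.5] = 10.8 + (-0.71)·(2.8/5.7)·(21.5 − (9.0)) = 10.8 + (-0.34877)·(12.5) = 6.4404.

6.4404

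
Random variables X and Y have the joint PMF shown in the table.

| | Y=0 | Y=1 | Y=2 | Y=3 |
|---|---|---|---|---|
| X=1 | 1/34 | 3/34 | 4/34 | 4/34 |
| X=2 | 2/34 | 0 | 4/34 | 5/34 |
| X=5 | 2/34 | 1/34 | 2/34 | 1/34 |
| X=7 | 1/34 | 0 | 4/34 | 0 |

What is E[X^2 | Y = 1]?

P(Y = 1) = 2/17.
Summing X^2·P(X=x,Y=y) over the conditioning event gives 14/17.
E[X^2 | Y = 1] = (14/17) / (2/17) = 7.

7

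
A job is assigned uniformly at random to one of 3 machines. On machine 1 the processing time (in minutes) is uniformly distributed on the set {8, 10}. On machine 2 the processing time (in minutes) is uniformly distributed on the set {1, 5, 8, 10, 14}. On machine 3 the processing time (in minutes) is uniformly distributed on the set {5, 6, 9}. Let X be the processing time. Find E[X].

349/45

E[X | machine 1] = (8+10)/2 = 9.
E[X | machine 2] = (1+5+8+10+14)/5 = 38/5.
E[X | machine 3] = (5+6+9)/3 = 20/3.
By the law of total expectation,
E[X] = (1/3)·(9) + (1/3)·(38/5) + (1/3)·(20/3) = 349/45.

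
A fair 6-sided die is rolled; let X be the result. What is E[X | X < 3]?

3/2

Given X < 3, X is equally likely to be any of {1, 2}.
E[X | X < 3] = (1 + 2) / 2 = 3/2.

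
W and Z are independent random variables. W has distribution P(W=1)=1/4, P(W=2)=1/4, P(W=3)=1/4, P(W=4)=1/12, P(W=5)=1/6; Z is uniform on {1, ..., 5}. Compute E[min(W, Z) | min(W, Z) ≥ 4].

13/3

P(min(W, Z) ≥ 4) = 1/10.
Summing min(W,Z)·P(x,y) over outcomes with min(W, Z) ≥ 4 gives 13/30.
E[min(W, Z) | min(W, Z) ≥ 4] = (13/30) / (1/10) = 13/3.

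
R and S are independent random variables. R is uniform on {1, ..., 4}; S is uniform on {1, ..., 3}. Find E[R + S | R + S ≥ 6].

19/3

Outcomes with R + S ≥ 6: (3,3), (4,2), (4,3), each with probability 1/12.
E[R + S | R + S ≥ 6] = (6 + 6 + 7) / 3 = 19/3.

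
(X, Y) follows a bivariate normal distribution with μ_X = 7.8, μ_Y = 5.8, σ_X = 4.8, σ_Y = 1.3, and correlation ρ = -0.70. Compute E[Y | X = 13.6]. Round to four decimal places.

E[Y | X=x] = μ_Y + ρ(σ_Y/σ_X)(x − μ_X) for jointly normal variables.
E[Y | X=13.6] = 5.8 + (-0.70)·(1.3/4.8)·(13.6 − (7.8)) = 5.8 + (-0.18958)·(5.8) = 4.7004.

4.7004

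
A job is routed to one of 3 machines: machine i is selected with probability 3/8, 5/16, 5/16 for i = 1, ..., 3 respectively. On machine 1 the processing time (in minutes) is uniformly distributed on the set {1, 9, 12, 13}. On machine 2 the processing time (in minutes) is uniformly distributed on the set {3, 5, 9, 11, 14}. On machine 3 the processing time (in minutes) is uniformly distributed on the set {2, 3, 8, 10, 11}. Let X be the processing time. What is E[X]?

E[X | machine 1] = (1+9+12+13)/4 = 35/4.
E[X | machine 2] = (3+5+9+11+14)/5 = 42/5.
E[X | machine 3] = (2+3+8+10+11)/5 = 34/5.
E[X] = (3/8)·(35/4) + (5/16)·(42/5) + (5/16)·(34/5) = 257/32.

257/32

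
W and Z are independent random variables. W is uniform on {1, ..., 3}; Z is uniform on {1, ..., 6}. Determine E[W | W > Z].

8/3

Outcomes with W > Z: (2,1), (3,1), (3,2), each with probability 1/18.
E[W | W > Z] = (2 + 3 + 3) / 3 = 8/3.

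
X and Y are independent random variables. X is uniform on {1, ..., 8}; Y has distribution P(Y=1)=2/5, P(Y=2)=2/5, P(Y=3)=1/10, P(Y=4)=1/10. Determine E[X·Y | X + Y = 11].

26

P(X + Y = 11) = 1/40.
Summing XY·P(x,y) over outcomes with X + Y = 11 gives 13/20.
E[X·Y | X + Y = 11] = (13/20) / (1/40) = 26.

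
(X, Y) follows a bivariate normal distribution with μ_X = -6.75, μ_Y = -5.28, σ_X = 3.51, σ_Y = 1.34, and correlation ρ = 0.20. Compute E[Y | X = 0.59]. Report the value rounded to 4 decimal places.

-4.7196

The regression of Y on X has slope ρ·σ_Y/σ_X and passes through (μ_X, μ_Y).
E[Y | X=0.59] = -5.28 + (0.20)·(1.34/3.51)·(0.59 − (-6.75)) = -5.28 + (0.076353)·(7.34) = -4.7196.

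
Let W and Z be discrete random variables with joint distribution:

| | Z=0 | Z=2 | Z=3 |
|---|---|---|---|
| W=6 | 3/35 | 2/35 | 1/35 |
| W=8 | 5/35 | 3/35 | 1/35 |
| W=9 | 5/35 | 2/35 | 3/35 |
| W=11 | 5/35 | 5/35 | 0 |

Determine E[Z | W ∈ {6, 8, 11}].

26/25

P(W ∈ {6, 8, 11}) = 5/7.
Σ Z·P over the event = 0·(3/35) + 2·(2/35) + 3·(1/35) + 0·(5/35) + 2·(3/35) + 3·(1/35) + 0·(5/35) + 2·(5/35) = 26/35.
E[Z | W ∈ {6, 8, 11}] = (26/35) / (5/7) = 26/25.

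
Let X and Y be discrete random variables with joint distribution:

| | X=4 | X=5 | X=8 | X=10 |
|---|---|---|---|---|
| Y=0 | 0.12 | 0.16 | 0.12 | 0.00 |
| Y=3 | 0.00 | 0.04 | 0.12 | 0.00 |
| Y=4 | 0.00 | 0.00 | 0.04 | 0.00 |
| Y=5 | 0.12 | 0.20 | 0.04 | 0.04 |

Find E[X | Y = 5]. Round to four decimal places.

P(Y = 5) = 0.40.
Σ X·P over the event = 4·(0.12) + 5·(0.20) + 8·(0.04) + 10·(0.04) = 2.20.
E[X | Y = 5] = (2.20) / (0.40) = 5.5000.

5.5000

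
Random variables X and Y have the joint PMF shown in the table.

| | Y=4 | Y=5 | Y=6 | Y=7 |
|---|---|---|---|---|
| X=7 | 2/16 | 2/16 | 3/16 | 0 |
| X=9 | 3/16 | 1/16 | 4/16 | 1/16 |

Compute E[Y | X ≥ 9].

P(X ≥ 9) = 9/16.
Σ Y·P over the event = 4·(3/16) + 5·(1/16) + 6·(4/16) + 7·(1/16) = 3.
E[Y | X ≥ 9] = (3) / (9/16) = 16/3.

16/3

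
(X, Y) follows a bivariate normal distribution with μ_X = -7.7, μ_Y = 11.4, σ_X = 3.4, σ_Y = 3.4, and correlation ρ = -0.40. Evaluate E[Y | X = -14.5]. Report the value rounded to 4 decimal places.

14.1200

E[Y | X=x] = μ_Y + ρ(σ_Y/σ_X)(x − μ_X) for jointly normal variables.
E[Y | X=-14.5] = 11.4 + (-0.40)·(3.4/3.4)·(-14.5 − (-7.7)) = 11.4 + (-0.4)·(-6.8) = 14.1200.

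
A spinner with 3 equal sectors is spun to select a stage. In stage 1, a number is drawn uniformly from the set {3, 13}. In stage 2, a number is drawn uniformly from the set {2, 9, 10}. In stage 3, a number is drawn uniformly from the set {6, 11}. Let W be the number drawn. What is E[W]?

47/6

E[W | stage 1] = (3+13)/2 = 8.
E[W | stage 2] = (2+9+10)/3 = 7.
E[W | stage 3] = (6+11)/2 = 17/2.
E[W] = (1/3)·(8) + (1/3)·(7) + (1/3)·(17/2) = 47/6.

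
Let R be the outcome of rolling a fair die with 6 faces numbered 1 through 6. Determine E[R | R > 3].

Given R > 3, R is equally likely to be any of {4, 5, 6}.
E[R | R > 3] = (4 + 5 + 6) / 3 = 5.

5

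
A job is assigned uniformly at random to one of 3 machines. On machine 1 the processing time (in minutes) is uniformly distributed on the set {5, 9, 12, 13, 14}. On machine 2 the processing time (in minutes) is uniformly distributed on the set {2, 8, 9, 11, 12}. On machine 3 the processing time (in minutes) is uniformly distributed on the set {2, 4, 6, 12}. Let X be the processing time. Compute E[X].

25/3

E[X | machine 1] = (5+9+12+13+14)/5 = 53/5.
E[X | machine 2] = (2+8+9+11+12)/5 = 42/5.
E[X | machine 3] = (2+4+6+12)/4 = 6.
By the law of total expectation,
E[X] = (1/3)·(53/5) + (1/3)·(42/5) + (1/3)·(6) = 25/3.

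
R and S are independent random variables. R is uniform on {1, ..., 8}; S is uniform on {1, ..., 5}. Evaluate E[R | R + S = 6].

3

Outcomes with R + S = 6: (1,5), (2,4), (3,3), (4,2), (5,1), each with probability 1/40.
E[R | R + S = 6] = (1 + 2 + 3 + 4 + 5) / 5 = 3.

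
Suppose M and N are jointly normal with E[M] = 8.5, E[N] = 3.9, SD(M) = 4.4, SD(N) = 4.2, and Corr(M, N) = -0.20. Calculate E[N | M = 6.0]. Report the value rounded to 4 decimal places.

4.3773

For a bivariate normal, E[N | M=x] = μ_N + ρ·(σ_N/σ_M)·(x − μ_M).
E[N | M=6.0] = 3.9 + (-0.20)·(4.2/4.4)·(6.0 − (8.5)) = 3.9 + (-0.19091)·(-2.5) = 4.3773.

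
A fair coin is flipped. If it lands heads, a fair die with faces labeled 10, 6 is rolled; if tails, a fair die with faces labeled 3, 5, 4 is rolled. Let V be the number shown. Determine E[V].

6

E[V | heads] = (10+6)/2 = 8.
E[V | tails] = (3+5+4)/3 = 4.
By the law of total expectation,
E[V] = (1/2)·(8) + (1/2)·(4) = 6.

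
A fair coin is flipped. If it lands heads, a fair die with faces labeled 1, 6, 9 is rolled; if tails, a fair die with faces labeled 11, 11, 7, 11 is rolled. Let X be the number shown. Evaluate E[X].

23/3

E[X | heads] = (1+6+9)/3 = 16/3.
E[X | tails] = (11+11+7+11)/4 = 10.
By the law of total expectation,
E[X] = (1/2)·(16/3) + (1/2)·(10) = 23/3.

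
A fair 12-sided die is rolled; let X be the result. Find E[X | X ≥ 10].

Given X ≥ 10, X is equally likely to be any of {10, 11, 12}.
E[X | X ≥ 10] = (10 + 11 + 12) / 3 = 11.

11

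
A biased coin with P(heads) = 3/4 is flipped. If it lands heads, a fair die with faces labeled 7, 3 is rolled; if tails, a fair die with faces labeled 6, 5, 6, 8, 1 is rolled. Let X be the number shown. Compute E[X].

E[X | heads] = (7+3)/2 = 5.
E[X | tails] = (6+5+6+8+1)/5 = 26/5.
E[X] = (3/4)·(5) + (1/4)·(26/5) = 101/20.

101/20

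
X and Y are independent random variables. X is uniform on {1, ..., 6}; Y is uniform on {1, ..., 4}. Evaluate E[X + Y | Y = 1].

Outcomes with Y = 1: (1,1), (2,1), (3,1), (4,1), (5,1), (6,1), each with probability 1/24.
E[X + Y | Y = 1] = (2 + 3 + 4 + 5 + 6 + 7) / 6 = 9/2.

9/2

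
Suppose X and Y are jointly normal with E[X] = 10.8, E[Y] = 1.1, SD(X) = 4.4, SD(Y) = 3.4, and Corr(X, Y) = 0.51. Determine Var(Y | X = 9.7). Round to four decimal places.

8.5532

For a bivariate normal, Var(Y | X=x) = σ_Y²(1 − ρ²).
Var(Y | X=9.7) = (3.4)²·(1 − (0.51)²) = 11.56·0.7399 = 8.5532.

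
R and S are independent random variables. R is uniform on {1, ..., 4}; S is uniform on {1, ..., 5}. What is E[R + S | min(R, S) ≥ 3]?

Outcomes with min(R, S) ≥ 3: (3,3), (3,4), (3,5), (4,3), (4,4), (4,5), each with probability 1/20.
E[R + S | min(R, S) ≥ 3] = (6 + 7 + 8 + 7 + 8 + 9) / 6 = 15/2.

15/2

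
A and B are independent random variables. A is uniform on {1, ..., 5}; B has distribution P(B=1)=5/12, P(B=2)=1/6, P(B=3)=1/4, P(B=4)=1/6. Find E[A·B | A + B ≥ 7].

197/14

P(A + B ≥ 7) = 7/30.
Summing AB·P(x,y) over outcomes with A + B ≥ 7 gives 197/60.
E[A·B | A + B ≥ 7] = (197/60) / (7/30) = 197/14.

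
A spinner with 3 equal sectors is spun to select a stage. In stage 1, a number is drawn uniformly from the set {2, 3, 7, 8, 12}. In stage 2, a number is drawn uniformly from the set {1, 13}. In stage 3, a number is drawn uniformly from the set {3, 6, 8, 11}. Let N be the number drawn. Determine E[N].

34/5

E[N | stage 1] = (2+3+7+8+12)/5 = 32/5.
E[N | stage 2] = (1+13)/2 = 7.
E[N | stage 3] = (3+6+8+11)/4 = 7.
By the law of total expectation,
E[N] = (1/3)·(32/5) + (1/3)·(7) + (1/3)·(7) = 34/5.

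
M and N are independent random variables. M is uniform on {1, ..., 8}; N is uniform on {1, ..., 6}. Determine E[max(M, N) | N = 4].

P(N = 4) = 1/6.
Summing max(M,N)·P(x,y) over outcomes with N = 4 gives 7/8.
E[max(M, N) | N = 4] = (7/8) / (1/6) = 21/4.

21/4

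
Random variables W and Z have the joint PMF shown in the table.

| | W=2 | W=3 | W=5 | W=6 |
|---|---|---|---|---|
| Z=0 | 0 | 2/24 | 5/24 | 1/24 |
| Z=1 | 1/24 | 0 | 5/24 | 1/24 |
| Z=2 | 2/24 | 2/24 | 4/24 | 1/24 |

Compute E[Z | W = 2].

P(W = 2) = 1/8.
Σ Z·P over the event = 1·(1/24) + 2·(2/24) = 5/24.
E[Z | W = 2] = (5/24) / (1/8) = 5/3.

5/3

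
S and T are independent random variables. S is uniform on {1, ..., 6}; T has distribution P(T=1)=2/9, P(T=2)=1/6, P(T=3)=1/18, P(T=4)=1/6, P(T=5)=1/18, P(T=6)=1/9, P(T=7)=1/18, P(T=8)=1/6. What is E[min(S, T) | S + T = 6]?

5/3

P(S + T = 6) = 1/9.
Summing min(S,T)·P(x,y) over outcomes with S + T = 6 gives 5/27.
E[min(S, T) | S + T = 6] = (5/27) / (1/9) = 5/3.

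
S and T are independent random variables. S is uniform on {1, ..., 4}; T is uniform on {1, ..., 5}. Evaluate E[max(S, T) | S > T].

Outcomes with S > T: (2,1), (3,1), (3,2), (4,1), (4,2), (4,3), each with probability 1/20.
E[max(S, T) | S > T] = (2 + 3 + 3 + 4 + 4 + 4) / 6 = 10/3.

10/3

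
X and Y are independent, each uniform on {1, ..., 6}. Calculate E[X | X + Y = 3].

Outcomes with X + Y = 3: (1,2), (2,1), each with probability 1/36.
E[X | X + Y = 3] = (1 + 2) / 2 = 3/2.

3/2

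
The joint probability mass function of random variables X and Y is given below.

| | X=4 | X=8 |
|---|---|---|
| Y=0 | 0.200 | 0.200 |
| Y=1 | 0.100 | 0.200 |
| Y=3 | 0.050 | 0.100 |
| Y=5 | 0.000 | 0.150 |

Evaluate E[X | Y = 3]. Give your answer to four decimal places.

6.6667

P(Y = 3) = 0.150.
Σ X·P over the event = 4·(0.050) + 8·(0.100) = 1.000.
E[X | Y = 3] = (1.000) / (0.150) = 6.6667.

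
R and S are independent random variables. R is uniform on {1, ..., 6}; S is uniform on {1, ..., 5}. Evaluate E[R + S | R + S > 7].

9

Outcomes with R + S > 7: (3,5), (4,4), (4,5), (5,3), (5,4), (5,5), (6,2), (6,3), (6,4), (6,5), each with probability 1/30.
E[R + S | R + S > 7] = (8 + 8 + 9 + 8 + 9 + 10 + 8 + 9 + 10 + 11) / 10 = 9.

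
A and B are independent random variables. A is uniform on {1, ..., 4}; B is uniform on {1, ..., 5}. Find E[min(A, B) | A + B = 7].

Outcomes with A + B = 7: (2,5), (3,4), (4,3), each with probability 1/20.
E[min(A, B) | A + B = 7] = (2 + 3 + 3) / 3 = 8/3.

8/3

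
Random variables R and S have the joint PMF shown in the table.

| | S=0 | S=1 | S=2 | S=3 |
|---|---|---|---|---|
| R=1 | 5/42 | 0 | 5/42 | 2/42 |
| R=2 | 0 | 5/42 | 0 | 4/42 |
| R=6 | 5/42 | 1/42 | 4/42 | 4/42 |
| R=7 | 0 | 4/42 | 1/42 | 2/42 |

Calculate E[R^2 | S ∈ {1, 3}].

256/11

P(S ∈ {1, 3}) = 11/21.
Σ R^2·P over the event = 1·(2/42) + 4·(5/42) + 4·(4/42) + 36·(1/42) + 36·(4/42) + 49·(4/42) + 49·(2/42) = 256/21.
E[R^2 | S ∈ {1, 3}] = (256/21) / (11/21) = 256/11.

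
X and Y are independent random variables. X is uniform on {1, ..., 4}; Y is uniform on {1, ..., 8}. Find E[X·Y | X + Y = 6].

Outcomes with X + Y = 6: (1,5), (2,4), (3,3), (4,2), each with probability 1/32.
E[X·Y | X + Y = 6] = (5 + 8 + 9 + 8) / 4 = 15/2.

15/2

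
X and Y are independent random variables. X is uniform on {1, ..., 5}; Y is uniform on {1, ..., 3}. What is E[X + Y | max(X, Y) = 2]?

10/3

Outcomes with max(X, Y) = 2: (1,2), (2,1), (2,2), each with probability 1/15.
E[X + Y | max(X, Y) = 2] = (3 + 3 + 4) / 3 = 10/3.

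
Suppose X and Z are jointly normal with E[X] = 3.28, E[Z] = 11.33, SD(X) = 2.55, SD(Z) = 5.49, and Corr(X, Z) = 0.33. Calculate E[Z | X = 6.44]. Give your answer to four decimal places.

13.5751

E[Z | X=x] = μ_Z + ρ(σ_Z/σ_X)(x − μ_X) for jointly normal variables.
E[Z | X=6.44] = 11.33 + (0.33)·(5.49/2.55)·(6.44 − (3.28)) = 11.33 + (0.71047)·(3.16) = 13.5751.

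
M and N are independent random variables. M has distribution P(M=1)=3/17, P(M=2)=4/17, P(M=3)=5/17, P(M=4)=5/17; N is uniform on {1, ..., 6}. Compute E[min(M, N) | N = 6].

46/17

P(N = 6) = 1/6.
Summing min(M,N)·P(x,y) over outcomes with N = 6 gives 23/51.
E[min(M, N) | N = 6] = (23/51) / (1/6) = 46/17.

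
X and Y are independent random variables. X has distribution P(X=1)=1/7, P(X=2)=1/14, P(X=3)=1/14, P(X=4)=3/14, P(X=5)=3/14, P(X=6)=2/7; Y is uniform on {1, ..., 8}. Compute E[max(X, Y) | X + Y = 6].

P(X + Y = 6) = 5/56.
Summing max(X,Y)·P(x,y) over outcomes with X + Y = 6 gives 11/28.
E[max(X, Y) | X + Y = 6] = (11/28) / (5/56) = 22/5.

22/5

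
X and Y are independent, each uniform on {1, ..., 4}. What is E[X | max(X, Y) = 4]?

P(max(X, Y) = 4) = 7/16.
Summing X·P(x,y) over outcomes with max(X, Y) = 4 gives 11/8.
E[X | max(X, Y) = 4] = (11/8) / (7/16) = 22/7.

22/7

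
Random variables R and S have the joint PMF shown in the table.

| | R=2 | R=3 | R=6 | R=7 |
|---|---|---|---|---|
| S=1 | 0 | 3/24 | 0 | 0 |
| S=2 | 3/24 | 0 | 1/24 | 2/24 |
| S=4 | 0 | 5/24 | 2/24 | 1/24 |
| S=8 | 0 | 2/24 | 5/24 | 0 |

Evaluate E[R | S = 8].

36/7

P(S = 8) = 7/24.
Σ R·P over the event = 3·(2/24) + 6·(5/24) = 3/2.
E[R | S = 8] = (3/2) / (7/24) = 36/7.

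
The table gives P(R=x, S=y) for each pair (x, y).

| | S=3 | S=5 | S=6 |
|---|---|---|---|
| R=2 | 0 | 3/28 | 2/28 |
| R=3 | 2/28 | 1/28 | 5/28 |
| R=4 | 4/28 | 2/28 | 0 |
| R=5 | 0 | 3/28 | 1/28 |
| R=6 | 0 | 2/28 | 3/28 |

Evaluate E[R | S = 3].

P(S = 3) = 3/14.
Σ R·P over the event = 3·(2/28) + 4·(4/28) = 11/14.
E[R | S = 3] = (11/14) / (3/14) = 11/3.

11/3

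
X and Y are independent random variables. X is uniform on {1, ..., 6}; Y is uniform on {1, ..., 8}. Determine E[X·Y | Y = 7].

49/2

Outcomes with Y = 7: (1,7), (2,7), (3,7), (4,7), (5,7), (6,7), each with probability 1/48.
E[X·Y | Y = 7] = (7 + 14 + 21 + 28 + 35 + 42) / 6 = 49/2.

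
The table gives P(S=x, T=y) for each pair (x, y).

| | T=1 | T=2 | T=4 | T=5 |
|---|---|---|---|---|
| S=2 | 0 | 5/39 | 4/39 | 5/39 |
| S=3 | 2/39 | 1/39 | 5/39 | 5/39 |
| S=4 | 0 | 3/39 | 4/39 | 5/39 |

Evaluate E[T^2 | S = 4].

P(S = 4) = 4/13.
Σ T^2·P over the event = 4·(3/39) + 16·(4/39) + 25·(5/39) = 67/13.
E[T^2 | S = 4] = (67/13) / (4/13) = 67/4.

67/4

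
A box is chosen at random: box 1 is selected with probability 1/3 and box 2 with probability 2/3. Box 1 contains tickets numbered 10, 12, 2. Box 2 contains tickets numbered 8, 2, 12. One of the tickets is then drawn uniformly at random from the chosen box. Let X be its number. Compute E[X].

E[X | box 1] = (10+12+2)/3 = 8.
E[X | box 2] = (8+2+12)/3 = 22/3.
E[X] = (1/3)·(8) + (2/3)·(22/3) = 68/9.

68/9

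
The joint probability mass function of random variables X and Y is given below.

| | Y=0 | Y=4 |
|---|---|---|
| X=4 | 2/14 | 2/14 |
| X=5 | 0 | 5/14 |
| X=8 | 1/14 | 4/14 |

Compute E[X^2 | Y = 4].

P(Y = 4) = 11/14.
Σ X^2·P over the event = 16·(2/14) + 25·(5/14) + 64·(4/14) = 59/2.
E[X^2 | Y = 4] = (59/2) / (11/14) = 413/11.

413/11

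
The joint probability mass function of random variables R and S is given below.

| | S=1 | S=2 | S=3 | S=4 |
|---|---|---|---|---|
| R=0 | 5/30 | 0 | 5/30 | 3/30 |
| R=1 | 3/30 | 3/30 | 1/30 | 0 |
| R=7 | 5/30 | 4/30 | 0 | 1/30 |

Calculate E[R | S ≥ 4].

7/4

P(S ≥ 4) = 2/15.
Σ R·P over the event = 0·(3/30) + 7·(1/30) = 7/30.
E[R | S ≥ 4] = (7/30) / (2/15) = 7/4.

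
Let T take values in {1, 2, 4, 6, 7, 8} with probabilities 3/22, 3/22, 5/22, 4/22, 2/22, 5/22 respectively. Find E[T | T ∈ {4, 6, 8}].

6

P(T ∈ {4, 6, 8}) = 7/11.
Σ over the event: 4·5/22 + 6·2/11 + 8·5/22 = 42/11.
E[T | T ∈ {4, 6, 8}] = (42/11) / (7/11) = 6.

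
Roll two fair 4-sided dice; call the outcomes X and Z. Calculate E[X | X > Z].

P(X > Z) = 3/8.
Summing X·P(x,y) over outcomes with X > Z gives 5/4.
E[X | X > Z] = (5/4) / (3/8) = 10/3.

10/3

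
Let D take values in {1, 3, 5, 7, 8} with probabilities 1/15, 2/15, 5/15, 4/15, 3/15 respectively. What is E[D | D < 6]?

P(D < 6) = 8/15.
Σ over the event: 1·1/15 + 3·2/15 + 5·1/3 = 32/15.
E[D | D < 6] = (32/15) / (8/15) = 4.

4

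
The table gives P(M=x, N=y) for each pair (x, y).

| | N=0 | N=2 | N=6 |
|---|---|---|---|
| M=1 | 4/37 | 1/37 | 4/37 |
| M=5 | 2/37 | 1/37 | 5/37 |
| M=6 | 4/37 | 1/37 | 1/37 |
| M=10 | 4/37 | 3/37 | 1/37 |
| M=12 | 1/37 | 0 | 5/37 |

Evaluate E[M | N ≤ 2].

44/7

P(N ≤ 2) = 21/37.
Summing M·P(M=x,N=y) over the conditioning event gives 132/37.
E[M | N ≤ 2] = (132/37) / (21/37) = 44/7.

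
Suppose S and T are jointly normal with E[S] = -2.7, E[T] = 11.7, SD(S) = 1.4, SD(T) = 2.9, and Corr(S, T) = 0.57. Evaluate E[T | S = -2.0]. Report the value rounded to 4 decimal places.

E[T | S=x] = μ_T + ρ(σ_T/σ_S)(x − μ_S) for jointly normal variables.
E[T | S=-2.0] = 11.7 + (0.57)·(2.9/1.4)·(-2.0 − (-2.7)) = 11.7 + (1.1807)·(0.7) = 12.5265.

12.5265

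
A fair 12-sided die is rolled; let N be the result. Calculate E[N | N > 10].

23/2

Given N > 10, N is equally likely to be any of {11, 12}.
E[N | N > 10] = (11 + 12) / 2 = 23/2.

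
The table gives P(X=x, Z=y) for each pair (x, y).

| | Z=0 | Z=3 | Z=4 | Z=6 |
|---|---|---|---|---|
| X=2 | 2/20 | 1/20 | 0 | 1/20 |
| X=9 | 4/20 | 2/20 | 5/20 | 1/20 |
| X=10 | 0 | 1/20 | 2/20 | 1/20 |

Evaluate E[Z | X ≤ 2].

P(X ≤ 2) = 1/5.
Σ Z·P over the event = 0·(2/20) + 3·(1/20) + 6·(1/20) = 9/20.
E[Z | X ≤ 2] = (9/20) / (1/5) = 9/4.

9/4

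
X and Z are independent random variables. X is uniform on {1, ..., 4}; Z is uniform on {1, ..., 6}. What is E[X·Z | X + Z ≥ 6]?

25/2

P(X + Z ≥ 6) = 7/12.
Summing XZ·P(x,y) over outcomes with X + Z ≥ 6 gives 175/24.
E[X·Z | X + Z ≥ 6] = (175/24) / (7/12) = 25/2.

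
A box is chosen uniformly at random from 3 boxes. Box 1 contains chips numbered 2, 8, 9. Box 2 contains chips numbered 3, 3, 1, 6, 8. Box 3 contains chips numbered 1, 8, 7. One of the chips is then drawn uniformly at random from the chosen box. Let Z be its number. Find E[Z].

238/45

E[Z | box 1] = (2+8+9)/3 = 19/3.
E[Z | box 2] = (3+3+1+6+8)/5 = 21/5.
E[Z | box 3] = (1+8+7)/3 = 16/3.
E[Z] = (1/3)·(19/3) + (1/3)·(21/5) + (1/3)·(16/3) = 238/45.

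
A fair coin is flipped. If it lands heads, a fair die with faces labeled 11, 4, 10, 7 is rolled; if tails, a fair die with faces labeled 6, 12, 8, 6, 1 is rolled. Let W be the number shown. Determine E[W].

E[W | heads] = (11+4+10+7)/4 = 8.
E[W | tails] = (6+12+8+6+1)/5 = 33/5.
E[W] = (1/2)·(8) + (1/2)·(33/5) = 73/10.

73/10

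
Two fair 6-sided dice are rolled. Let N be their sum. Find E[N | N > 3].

P(N > 3) = 11/12.
E[N | N > 3] = (61/9) / (11/12) = 244/33.

244/33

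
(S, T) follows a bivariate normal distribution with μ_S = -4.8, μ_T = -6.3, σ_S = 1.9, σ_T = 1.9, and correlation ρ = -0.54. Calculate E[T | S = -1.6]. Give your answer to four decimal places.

The regression of T on S has slope ρ·σ_T/σ_S and passes through (μ_S, μ_T).
E[T | S=-1.6] = -6.3 + (-0.54)·(1.9/1.9)·(-1.6 − (-4.8)) = -6.3 + (-0.54)·(3.2) = -8.0280.

-8.0280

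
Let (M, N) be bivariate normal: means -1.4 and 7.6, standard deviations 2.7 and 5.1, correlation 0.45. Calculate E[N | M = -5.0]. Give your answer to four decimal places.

4.5400

The regression of N on M has slope ρ·σ_N/σ_M and passes through (μ_M, μ_N).
E[N | M=-5.0] = 7.6 + (0.45)·(5.1/2.7)·(-5.0 − (-1.4)) = 7.6 + (0.85)·(-3.6) = 4.5400.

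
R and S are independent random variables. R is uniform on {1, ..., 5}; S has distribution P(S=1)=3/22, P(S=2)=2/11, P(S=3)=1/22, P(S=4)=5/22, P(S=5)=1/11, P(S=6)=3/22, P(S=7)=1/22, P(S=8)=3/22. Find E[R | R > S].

P(R > S) = 31/110.
Summing R·P(x,y) over outcomes with R > S gives 62/55.
E[R | R > S] = (62/55) / (31/110) = 4.

4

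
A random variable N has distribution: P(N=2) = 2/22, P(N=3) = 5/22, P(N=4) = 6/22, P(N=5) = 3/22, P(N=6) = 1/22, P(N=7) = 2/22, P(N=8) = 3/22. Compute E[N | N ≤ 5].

29/8

P(N ≤ 5) = 8/11.
Σ over the event: 2·1/11 + 3·5/22 + 4·3/11 + 5·3/22 = 29/11.
E[N | N ≤ 5] = (29/11) / (8/11) = 29/8.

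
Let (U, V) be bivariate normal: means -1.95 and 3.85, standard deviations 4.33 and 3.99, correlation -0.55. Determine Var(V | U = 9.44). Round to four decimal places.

Var(V | U=x) = (1 − ρ²)·σ_V².
Var(V | U=9.44) = (3.99)²·(1 − (-0.55)²) = 15.9201·0.6975 = 11.1043.

11.1043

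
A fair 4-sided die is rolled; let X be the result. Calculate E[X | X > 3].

Given X > 3, X is equally likely to be any of {4}.
E[X | X > 3] = (4) / 1 = 4.

4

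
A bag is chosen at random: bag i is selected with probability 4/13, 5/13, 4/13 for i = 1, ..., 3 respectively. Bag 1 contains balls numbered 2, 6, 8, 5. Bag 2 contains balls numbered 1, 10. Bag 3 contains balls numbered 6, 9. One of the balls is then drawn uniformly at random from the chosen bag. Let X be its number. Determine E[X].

157/26

E[X | bag 1] = (2+6+8+5)/4 = 21/4.
E[X | bag 2] = (1+10)/2 = 11/2.
E[X | bag 3] = (6+9)/2 = 15/2.
By the law of total expectation,
E[X] = (4/13)·(21/4) + (5/13)·(11/2) + (4/13)·(15/2) = 157/26.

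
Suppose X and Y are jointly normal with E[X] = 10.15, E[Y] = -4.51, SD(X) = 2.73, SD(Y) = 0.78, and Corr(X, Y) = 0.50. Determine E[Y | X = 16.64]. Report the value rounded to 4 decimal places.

-3.5829

For a bivariate normal, E[Y | X=x] = μ_Y + ρ·(σ_Y/σ_X)·(x − μ_X).
E[Y | X=16.64] = -4.51 + (0.50)·(0.78/2.73)·(16.64 − (10.15)) = -4.51 + (0.142857)·(6.49) = -3.5829.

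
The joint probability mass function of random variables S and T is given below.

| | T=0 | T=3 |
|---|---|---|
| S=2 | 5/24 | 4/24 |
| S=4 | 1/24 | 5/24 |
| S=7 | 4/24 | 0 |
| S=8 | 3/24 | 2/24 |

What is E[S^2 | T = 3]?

P(T = 3) = 11/24.
Σ S^2·P over the event = 4·(4/24) + 16·(5/24) + 64·(2/24) = 28/3.
E[S^2 | T = 3] = (28/3) / (11/24) = 224/11.

224/11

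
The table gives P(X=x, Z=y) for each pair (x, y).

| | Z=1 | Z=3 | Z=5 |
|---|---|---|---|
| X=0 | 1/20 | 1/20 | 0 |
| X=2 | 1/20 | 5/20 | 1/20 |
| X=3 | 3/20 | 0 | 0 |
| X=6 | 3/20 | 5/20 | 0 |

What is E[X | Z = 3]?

P(Z = 3) = 11/20.
Summing X·P(X=x,Z=y) over the conditioning event gives 2.
E[X | Z = 3] = (2) / (11/20) = 40/11.

40/11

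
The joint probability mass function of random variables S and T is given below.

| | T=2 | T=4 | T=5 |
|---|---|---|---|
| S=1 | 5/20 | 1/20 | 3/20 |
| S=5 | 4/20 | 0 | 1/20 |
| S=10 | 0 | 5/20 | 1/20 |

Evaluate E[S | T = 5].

18/5

P(T = 5) = 1/4.
Σ S·P over the event = 1·(3/20) + 5·(1/20) + 10·(1/20) = 9/10.
E[S | T = 5] = (9/10) / (1/4) = 18/5.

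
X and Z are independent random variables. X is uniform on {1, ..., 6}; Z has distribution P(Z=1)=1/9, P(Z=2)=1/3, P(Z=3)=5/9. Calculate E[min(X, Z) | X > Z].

P(X > Z) = 16/27.
Summing min(X,Z)·P(x,y) over outcomes with X > Z gives 37/27.
E[min(X, Z) | X > Z] = (37/27) / (16/27) = 37/16.

37/16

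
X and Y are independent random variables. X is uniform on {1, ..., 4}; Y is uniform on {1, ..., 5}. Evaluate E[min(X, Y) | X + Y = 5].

Outcomes with X + Y = 5: (1,4), (2,3), (3,2), (4,1), each with probability 1/20.
E[min(X, Y) | X + Y = 5] = (1 + 2 + 2 + 1) / 4 = 3/2.

3/2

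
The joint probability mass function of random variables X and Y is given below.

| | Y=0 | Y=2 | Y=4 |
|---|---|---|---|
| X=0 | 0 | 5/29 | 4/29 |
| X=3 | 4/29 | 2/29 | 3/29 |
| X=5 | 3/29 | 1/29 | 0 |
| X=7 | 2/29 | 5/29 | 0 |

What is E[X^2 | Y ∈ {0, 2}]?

497/22

P(Y ∈ {0, 2}) = 22/29.
Σ X^2·P over the event = 0·(5/29) + 9·(4/29) + 9·(2/29) + 25·(3/29) + 25·(1/29) + 49·(2/29) + 49·(5/29) = 497/29.
E[X^2 | Y ∈ {0, 2}] = (497/29) / (22/29) = 497/22.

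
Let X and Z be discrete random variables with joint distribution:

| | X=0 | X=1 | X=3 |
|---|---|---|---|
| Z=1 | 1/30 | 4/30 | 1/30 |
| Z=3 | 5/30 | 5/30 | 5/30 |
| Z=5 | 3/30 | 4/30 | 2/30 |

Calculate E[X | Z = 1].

7/6

P(Z = 1) = 1/5.
Σ X·P over the event = 0·(1/30) + 1·(4/30) + 3·(1/30) = 7/30.
E[X | Z = 1] = (7/30) / (1/5) = 7/6.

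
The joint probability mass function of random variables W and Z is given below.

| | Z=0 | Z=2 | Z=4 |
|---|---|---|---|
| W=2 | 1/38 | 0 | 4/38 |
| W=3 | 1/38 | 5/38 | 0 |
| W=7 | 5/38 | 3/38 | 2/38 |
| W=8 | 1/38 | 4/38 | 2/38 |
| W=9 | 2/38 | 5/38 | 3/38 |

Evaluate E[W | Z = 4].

P(Z = 4) = 11/38.
Σ W·P over the event = 2·(4/38) + 7·(2/38) + 8·(2/38) + 9·(3/38) = 65/38.
E[W | Z = 4] = (65/38) / (11/38) = 65/11.

65/11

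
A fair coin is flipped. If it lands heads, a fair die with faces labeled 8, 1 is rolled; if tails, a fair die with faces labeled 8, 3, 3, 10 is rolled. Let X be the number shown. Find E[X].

E[X | heads] = (8+1)/2 = 9/2.
E[X | tails] = (8+3+3+10)/4 = 6.
By the law of total expectation,
E[X] = (1/2)·(9/2) + (1/2)·(6) = 21/4.

21/4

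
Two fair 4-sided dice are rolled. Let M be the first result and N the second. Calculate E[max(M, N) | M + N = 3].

2

P(M + N = 3) = 1/8.
Summing max(M,N)·P(x,y) over outcomes with M + N = 3 gives 1/4.
E[max(M, N) | M + N = 3] = (1/4) / (1/8) = 2.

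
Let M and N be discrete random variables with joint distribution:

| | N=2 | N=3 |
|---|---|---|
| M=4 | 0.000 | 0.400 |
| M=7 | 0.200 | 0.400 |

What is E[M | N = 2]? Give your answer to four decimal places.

7.0000

P(N = 2) = 0.200.
Σ M·P over the event = 7·(0.200) = 1.400.
E[M | N = 2] = (1.400) / (0.200) = 7.0000.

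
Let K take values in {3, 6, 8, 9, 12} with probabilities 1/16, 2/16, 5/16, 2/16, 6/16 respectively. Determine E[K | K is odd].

P(K is odd) = 3/16.
Σ over the event: 3·1/16 + 9·1/8 = 21/16.
E[K | K is odd] = (21/16) / (3/16) = 7.

7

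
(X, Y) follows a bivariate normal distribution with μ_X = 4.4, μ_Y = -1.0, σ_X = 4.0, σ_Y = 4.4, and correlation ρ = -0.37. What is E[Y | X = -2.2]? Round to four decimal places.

E[Y | X=x] = μ_Y + ρ(σ_Y/σ_X)(x − μ_X) for jointly normal variables.
E[Y | X=-2.2] = -1.0 + (-0.37)·(4.4/4.0)·(-2.2 − (4.4)) = -1.0 + (-0.407)·(-6.6) = 1.6862.

1.6862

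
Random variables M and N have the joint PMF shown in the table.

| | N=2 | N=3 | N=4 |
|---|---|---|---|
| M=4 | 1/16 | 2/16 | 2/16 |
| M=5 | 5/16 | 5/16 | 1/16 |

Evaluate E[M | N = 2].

P(N = 2) = 3/8.
Summing M·P(M=x,N=y) over the conditioning event gives 29/16.
E[M | N = 2] = (29/16) / (3/8) = 29/6.

29/6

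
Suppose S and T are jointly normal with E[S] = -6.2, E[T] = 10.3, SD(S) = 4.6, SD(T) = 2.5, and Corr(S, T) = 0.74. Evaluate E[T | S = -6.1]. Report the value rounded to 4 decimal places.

10.3402

E[T | S=x] = μ_T + ρ(σ_T/σ_S)(x − μ_S) for jointly normal variables.
E[T | S=-6.1] = 10.3 + (0.74)·(2.5/4.6)·(-6.1 − (-6.2)) = 10.3 + (0.40217)·(0.1) = 10.3402.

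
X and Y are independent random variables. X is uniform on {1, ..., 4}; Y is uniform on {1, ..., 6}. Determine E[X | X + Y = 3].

3/2

Outcomes with X + Y = 3: (1,2), (2,1), each with probability 1/24.
E[X | X + Y = 3] = (1 + 2) / 2 = 3/2.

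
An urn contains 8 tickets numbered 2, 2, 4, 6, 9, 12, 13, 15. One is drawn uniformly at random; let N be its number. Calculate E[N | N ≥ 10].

P(N ≥ 10) = 3/8.
Σ over the event: 12·1/8 + 13·1/8 + 15·1/8 = 5.
E[N | N ≥ 10] = (5) / (3/8) = 40/3.

40/3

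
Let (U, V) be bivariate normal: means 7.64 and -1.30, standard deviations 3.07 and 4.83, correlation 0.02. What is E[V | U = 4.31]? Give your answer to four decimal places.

-1.4048

For a bivariate normal, E[V | U=x] = μ_V + ρ·(σ_V/σ_U)·(x − μ_U).
E[V | U=4.31] = -1.30 + (0.02)·(4.83/3.07)·(4.31 − (7.64)) = -1.30 + (0.031466)·(-3.33) = -1.4048.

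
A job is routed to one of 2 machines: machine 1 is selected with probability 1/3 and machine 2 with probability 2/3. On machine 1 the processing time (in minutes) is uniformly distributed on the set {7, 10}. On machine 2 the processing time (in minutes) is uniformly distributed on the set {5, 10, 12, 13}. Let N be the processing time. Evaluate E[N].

19/2

E[N | machine 1] = (7+10)/2 = 17/2.
E[N | machine 2] = (5+10+12+13)/4 = 10.
E[N] = (1/3)·(17/2) + (2/3)·(10) = 19/2.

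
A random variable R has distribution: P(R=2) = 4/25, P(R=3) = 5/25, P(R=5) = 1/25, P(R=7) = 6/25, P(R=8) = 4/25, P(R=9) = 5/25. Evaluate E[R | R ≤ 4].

P(R ≤ 4) = 9/25.
Σ over the event: 2·4/25 + 3·1/5 = 23/25.
E[R | R ≤ 4] = (23/25) / (9/25) = 23/9.

23/9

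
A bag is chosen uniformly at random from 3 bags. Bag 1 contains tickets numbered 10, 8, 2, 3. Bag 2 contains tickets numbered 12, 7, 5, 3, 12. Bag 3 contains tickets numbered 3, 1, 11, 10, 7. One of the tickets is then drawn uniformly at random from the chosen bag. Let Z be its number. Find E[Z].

E[Z | bag 1] = (10+8+2+3)/4 = 23/4.
E[Z | bag 2] = (12+7+5+3+12)/5 = 39/5.
E[Z | bag 3] = (3+1+11+10+7)/5 = 32/5.
By the law of total expectation,
E[Z] = (1/3)·(23/4) + (1/3)·(39/5) + (1/3)·(32/5) = 133/20.

133/20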